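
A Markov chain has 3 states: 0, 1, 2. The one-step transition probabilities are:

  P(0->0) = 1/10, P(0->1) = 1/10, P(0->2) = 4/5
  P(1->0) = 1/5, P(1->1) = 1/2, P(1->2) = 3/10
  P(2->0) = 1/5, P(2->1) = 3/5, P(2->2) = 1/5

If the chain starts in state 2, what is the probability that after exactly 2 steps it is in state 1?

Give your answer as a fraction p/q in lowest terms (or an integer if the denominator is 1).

Computing P^2 by repeated multiplication:
P^1 =
  0: [1/10, 1/10, 4/5]
  1: [1/5, 1/2, 3/10]
  2: [1/5, 3/5, 1/5]
P^2 =
  0: [19/100, 27/50, 27/100]
  1: [9/50, 9/20, 37/100]
  2: [9/50, 11/25, 19/50]

(P^2)[2 -> 1] = 11/25

Answer: 11/25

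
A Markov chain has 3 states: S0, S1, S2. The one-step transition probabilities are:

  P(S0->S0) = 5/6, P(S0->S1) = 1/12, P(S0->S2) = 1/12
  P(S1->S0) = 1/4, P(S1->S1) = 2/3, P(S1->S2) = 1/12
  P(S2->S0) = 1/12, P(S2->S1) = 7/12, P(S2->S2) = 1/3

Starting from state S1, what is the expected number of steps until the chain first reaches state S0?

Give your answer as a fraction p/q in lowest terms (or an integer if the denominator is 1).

Let h_i = expected steps to first reach S0 from state i.
Boundary: h_S0 = 0.
First-step equations for the other states:
  h_S1 = 1 + 1/4*h_S0 + 2/3*h_S1 + 1/12*h_S2
  h_S2 = 1 + 1/12*h_S0 + 7/12*h_S1 + 1/3*h_S2

Substituting h_S0 = 0 and rearranging gives the linear system (I - Q) h = 1:
  [1/3, -1/12] . (h_S1, h_S2) = 1
  [-7/12, 2/3] . (h_S1, h_S2) = 1

Solving yields:
  h_S1 = 108/25
  h_S2 = 132/25

Starting state is S1, so the expected hitting time is h_S1 = 108/25.

Answer: 108/25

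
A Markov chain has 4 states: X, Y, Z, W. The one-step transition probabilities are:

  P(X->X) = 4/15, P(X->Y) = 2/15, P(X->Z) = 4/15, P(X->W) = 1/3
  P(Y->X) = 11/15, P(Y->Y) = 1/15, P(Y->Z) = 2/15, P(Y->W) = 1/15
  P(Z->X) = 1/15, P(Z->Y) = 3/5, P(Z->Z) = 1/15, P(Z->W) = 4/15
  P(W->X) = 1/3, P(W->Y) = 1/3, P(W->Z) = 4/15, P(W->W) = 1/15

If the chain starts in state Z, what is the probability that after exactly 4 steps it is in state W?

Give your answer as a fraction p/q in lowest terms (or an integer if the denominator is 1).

Computing P^4 by repeated multiplication:
P^1 =
  X: [4/15, 2/15, 4/15, 1/3]
  Y: [11/15, 1/15, 2/15, 1/15]
  Z: [1/15, 3/5, 1/15, 4/15]
  W: [1/3, 1/3, 4/15, 1/15]
P^2 =
  X: [67/225, 71/225, 44/225, 43/225]
  Y: [62/225, 46/225, 52/225, 13/45]
  Z: [124/225, 8/45, 13/75, 22/225]
  W: [28/75, 56/225, 38/225, 47/225]
P^3 =
  X: [436/1125, 272/1125, 626/3375, 5/27]
  Y: [377/1125, 107/375, 652/3375, 629/3375]
  Z: [217/675, 749/3375, 703/3375, 838/3375]
  W: [49/135, 89/375, 674/3375, 1/5]
P^4 =
  X: [17959/50625, 12191/50625, 74/375, 233/1125]
  Y: [18914/50625, 12238/50625, 3206/16875, 73/375]
  Z: [5824/16875, 13436/50625, 9893/50625, 9824/50625]
  W: [1184/3375, 12692/50625, 3292/16875, 10297/50625]

(P^4)[Z -> W] = 9824/50625

Answer: 9824/50625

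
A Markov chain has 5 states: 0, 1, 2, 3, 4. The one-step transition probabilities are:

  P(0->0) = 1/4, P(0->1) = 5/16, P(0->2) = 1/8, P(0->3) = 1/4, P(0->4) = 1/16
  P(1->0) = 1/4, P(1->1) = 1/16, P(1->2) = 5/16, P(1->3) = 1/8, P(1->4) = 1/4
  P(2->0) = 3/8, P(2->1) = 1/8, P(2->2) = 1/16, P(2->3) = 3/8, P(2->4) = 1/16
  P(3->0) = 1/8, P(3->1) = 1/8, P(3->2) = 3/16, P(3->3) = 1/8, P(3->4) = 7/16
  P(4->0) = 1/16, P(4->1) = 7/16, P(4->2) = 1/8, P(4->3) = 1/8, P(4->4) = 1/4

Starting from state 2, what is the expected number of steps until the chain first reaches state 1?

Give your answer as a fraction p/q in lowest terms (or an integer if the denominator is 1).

Answer: 1237/280

Derivation:
Let h_i = expected steps to first reach 1 from state i.
Boundary: h_1 = 0.
First-step equations for the other states:
  h_0 = 1 + 1/4*h_0 + 5/16*h_1 + 1/8*h_2 + 1/4*h_3 + 1/16*h_4
  h_2 = 1 + 3/8*h_0 + 1/8*h_1 + 1/16*h_2 + 3/8*h_3 + 1/16*h_4
  h_3 = 1 + 1/8*h_0 + 1/8*h_1 + 3/16*h_2 + 1/8*h_3 + 7/16*h_4
  h_4 = 1 + 1/16*h_0 + 7/16*h_1 + 1/8*h_2 + 1/8*h_3 + 1/4*h_4

Substituting h_1 = 0 and rearranging gives the linear system (I - Q) h = 1:
  [3/4, -1/8, -1/4, -1/16] . (h_0, h_2, h_3, h_4) = 1
  [-3/8, 15/16, -3/8, -1/16] . (h_0, h_2, h_3, h_4) = 1
  [-1/8, -3/16, 7/8, -7/16] . (h_0, h_2, h_3, h_4) = 1
  [-1/16, -1/8, -1/8, 3/4] . (h_0, h_2, h_3, h_4) = 1

Solving yields:
  h_0 = 1039/280
  h_2 = 1237/280
  h_3 = 2327/560
  h_4 = 43/14

Starting state is 2, so the expected hitting time is h_2 = 1237/280.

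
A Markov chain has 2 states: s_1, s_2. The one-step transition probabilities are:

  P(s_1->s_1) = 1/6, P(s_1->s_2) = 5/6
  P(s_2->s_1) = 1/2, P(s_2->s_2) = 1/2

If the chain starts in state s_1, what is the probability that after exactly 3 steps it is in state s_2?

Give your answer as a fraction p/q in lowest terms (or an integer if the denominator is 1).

Computing P^3 by repeated multiplication:
P^1 =
  s_1: [1/6, 5/6]
  s_2: [1/2, 1/2]
P^2 =
  s_1: [4/9, 5/9]
  s_2: [1/3, 2/3]
P^3 =
  s_1: [19/54, 35/54]
  s_2: [7/18, 11/18]

(P^3)[s_1 -> s_2] = 35/54

Answer: 35/54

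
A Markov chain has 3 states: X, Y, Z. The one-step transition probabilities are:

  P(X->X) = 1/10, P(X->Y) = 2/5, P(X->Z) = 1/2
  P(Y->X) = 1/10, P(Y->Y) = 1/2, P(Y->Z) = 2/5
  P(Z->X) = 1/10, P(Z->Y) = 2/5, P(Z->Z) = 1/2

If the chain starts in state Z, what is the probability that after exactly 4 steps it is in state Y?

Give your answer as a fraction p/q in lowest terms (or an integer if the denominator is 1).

Answer: 1111/2500

Derivation:
Computing P^4 by repeated multiplication:
P^1 =
  X: [1/10, 2/5, 1/2]
  Y: [1/10, 1/2, 2/5]
  Z: [1/10, 2/5, 1/2]
P^2 =
  X: [1/10, 11/25, 23/50]
  Y: [1/10, 9/20, 9/20]
  Z: [1/10, 11/25, 23/50]
P^3 =
  X: [1/10, 111/250, 57/125]
  Y: [1/10, 89/200, 91/200]
  Z: [1/10, 111/250, 57/125]
P^4 =
  X: [1/10, 1111/2500, 1139/2500]
  Y: [1/10, 889/2000, 911/2000]
  Z: [1/10, 1111/2500, 1139/2500]

(P^4)[Z -> Y] = 1111/2500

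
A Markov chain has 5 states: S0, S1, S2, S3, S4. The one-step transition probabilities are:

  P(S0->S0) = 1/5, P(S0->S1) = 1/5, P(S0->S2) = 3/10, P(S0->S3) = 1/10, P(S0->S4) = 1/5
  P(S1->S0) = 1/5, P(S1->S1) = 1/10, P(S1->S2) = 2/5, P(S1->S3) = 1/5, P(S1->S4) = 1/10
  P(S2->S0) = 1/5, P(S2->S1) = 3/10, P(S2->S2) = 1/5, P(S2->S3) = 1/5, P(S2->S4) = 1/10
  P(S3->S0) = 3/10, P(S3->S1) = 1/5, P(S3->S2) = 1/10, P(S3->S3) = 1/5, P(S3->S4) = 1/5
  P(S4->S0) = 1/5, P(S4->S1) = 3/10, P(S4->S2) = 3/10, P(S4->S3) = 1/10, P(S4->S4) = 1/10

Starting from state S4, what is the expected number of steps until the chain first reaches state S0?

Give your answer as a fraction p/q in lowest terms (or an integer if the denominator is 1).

Let h_i = expected steps to first reach S0 from state i.
Boundary: h_S0 = 0.
First-step equations for the other states:
  h_S1 = 1 + 1/5*h_S0 + 1/10*h_S1 + 2/5*h_S2 + 1/5*h_S3 + 1/10*h_S4
  h_S2 = 1 + 1/5*h_S0 + 3/10*h_S1 + 1/5*h_S2 + 1/5*h_S3 + 1/10*h_S4
  h_S3 = 1 + 3/10*h_S0 + 1/5*h_S1 + 1/10*h_S2 + 1/5*h_S3 + 1/5*h_S4
  h_S4 = 1 + 1/5*h_S0 + 3/10*h_S1 + 3/10*h_S2 + 1/10*h_S3 + 1/10*h_S4

Substituting h_S0 = 0 and rearranging gives the linear system (I - Q) h = 1:
  [9/10, -2/5, -1/5, -1/10] . (h_S1, h_S2, h_S3, h_S4) = 1
  [-3/10, 4/5, -1/5, -1/10] . (h_S1, h_S2, h_S3, h_S4) = 1
  [-1/5, -1/10, 4/5, -1/5] . (h_S1, h_S2, h_S3, h_S4) = 1
  [-3/10, -3/10, -1/10, 9/10] . (h_S1, h_S2, h_S3, h_S4) = 1

Solving yields:
  h_S1 = 1010/221
  h_S2 = 1010/221
  h_S3 = 70/17
  h_S4 = 60/13

Starting state is S4, so the expected hitting time is h_S4 = 60/13.

Answer: 60/13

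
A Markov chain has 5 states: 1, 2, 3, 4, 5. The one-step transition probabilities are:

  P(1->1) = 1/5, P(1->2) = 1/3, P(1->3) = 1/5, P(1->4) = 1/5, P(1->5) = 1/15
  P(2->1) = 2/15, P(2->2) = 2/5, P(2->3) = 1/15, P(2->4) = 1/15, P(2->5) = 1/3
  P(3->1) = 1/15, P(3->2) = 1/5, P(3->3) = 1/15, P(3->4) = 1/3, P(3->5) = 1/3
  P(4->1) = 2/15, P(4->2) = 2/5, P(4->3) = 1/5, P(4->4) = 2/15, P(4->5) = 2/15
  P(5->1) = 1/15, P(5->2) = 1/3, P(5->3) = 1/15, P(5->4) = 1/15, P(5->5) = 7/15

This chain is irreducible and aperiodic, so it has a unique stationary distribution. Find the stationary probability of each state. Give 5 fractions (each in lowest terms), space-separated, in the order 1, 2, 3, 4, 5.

Answer: 4091/36258 12745/36258 1760/18129 2090/18129 5861/18129

Derivation:
The stationary distribution satisfies pi = pi * P, i.e.:
  pi_1 = 1/5*pi_1 + 2/15*pi_2 + 1/15*pi_3 + 2/15*pi_4 + 1/15*pi_5
  pi_2 = 1/3*pi_1 + 2/5*pi_2 + 1/5*pi_3 + 2/5*pi_4 + 1/3*pi_5
  pi_3 = 1/5*pi_1 + 1/15*pi_2 + 1/15*pi_3 + 1/5*pi_4 + 1/15*pi_5
  pi_4 = 1/5*pi_1 + 1/15*pi_2 + 1/3*pi_3 + 2/15*pi_4 + 1/15*pi_5
  pi_5 = 1/15*pi_1 + 1/3*pi_2 + 1/3*pi_3 + 2/15*pi_4 + 7/15*pi_5
with normalization: pi_1 + pi_2 + pi_3 + pi_4 + pi_5 = 1.

Using the first 4 balance equations plus normalization, the linear system A*pi = b is:
  [-4/5, 2/15, 1/15, 2/15, 1/15] . pi = 0
  [1/3, -3/5, 1/5, 2/5, 1/3] . pi = 0
  [1/5, 1/15, -14/15, 1/5, 1/15] . pi = 0
  [1/5, 1/15, 1/3, -13/15, 1/15] . pi = 0
  [1, 1, 1, 1, 1] . pi = 1

Solving yields:
  pi_1 = 4091/36258
  pi_2 = 12745/36258
  pi_3 = 1760/18129
  pi_4 = 2090/18129
  pi_5 = 5861/18129

Verification (pi * P):
  4091/36258*1/5 + 12745/36258*2/15 + 1760/18129*1/15 + 2090/18129*2/15 + 5861/18129*1/15 = 4091/36258 = pi_1  (ok)
  4091/36258*1/3 + 12745/36258*2/5 + 1760/18129*1/5 + 2090/18129*2/5 + 5861/18129*1/3 = 12745/36258 = pi_2  (ok)
  4091/36258*1/5 + 12745/36258*1/15 + 1760/18129*1/15 + 2090/18129*1/5 + 5861/18129*1/15 = 1760/18129 = pi_3  (ok)
  4091/36258*1/5 + 12745/36258*1/15 + 1760/18129*1/3 + 2090/18129*2/15 + 5861/18129*1/15 = 2090/18129 = pi_4  (ok)
  4091/36258*1/15 + 12745/36258*1/3 + 1760/18129*1/3 + 2090/18129*2/15 + 5861/18129*7/15 = 5861/18129 = pi_5  (ok)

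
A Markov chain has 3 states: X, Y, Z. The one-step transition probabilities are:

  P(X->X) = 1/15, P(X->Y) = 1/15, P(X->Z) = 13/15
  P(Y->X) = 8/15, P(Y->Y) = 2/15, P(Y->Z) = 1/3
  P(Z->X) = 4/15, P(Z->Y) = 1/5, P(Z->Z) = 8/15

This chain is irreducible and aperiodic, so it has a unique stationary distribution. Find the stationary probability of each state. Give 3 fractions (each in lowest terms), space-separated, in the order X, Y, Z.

The stationary distribution satisfies pi = pi * P, i.e.:
  pi_X = 1/15*pi_X + 8/15*pi_Y + 4/15*pi_Z
  pi_Y = 1/15*pi_X + 2/15*pi_Y + 1/5*pi_Z
  pi_Z = 13/15*pi_X + 1/3*pi_Y + 8/15*pi_Z
with normalization: pi_X + pi_Y + pi_Z = 1.

Using the first 2 balance equations plus normalization, the linear system A*pi = b is:
  [-14/15, 8/15, 4/15] . pi = 0
  [1/15, -13/15, 1/5] . pi = 0
  [1, 1, 1] . pi = 1

Solving yields:
  pi_X = 19/74
  pi_Y = 23/148
  pi_Z = 87/148

Verification (pi * P):
  19/74*1/15 + 23/148*8/15 + 87/148*4/15 = 19/74 = pi_X  (ok)
  19/74*1/15 + 23/148*2/15 + 87/148*1/5 = 23/148 = pi_Y  (ok)
  19/74*13/15 + 23/148*1/3 + 87/148*8/15 = 87/148 = pi_Z  (ok)

Answer: 19/74 23/148 87/148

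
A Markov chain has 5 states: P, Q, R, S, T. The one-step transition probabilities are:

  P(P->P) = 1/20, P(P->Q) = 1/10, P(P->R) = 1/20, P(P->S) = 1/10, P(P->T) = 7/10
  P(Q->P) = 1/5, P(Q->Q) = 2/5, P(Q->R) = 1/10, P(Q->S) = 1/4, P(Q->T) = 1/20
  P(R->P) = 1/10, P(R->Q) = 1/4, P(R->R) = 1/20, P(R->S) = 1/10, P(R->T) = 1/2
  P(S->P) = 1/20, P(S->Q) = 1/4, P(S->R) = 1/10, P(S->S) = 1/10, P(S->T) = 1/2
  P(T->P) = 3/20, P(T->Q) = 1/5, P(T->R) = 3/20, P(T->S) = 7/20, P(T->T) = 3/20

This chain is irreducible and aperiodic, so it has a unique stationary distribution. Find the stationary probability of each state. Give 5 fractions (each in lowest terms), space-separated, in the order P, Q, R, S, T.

Answer: 295/2384 1213/4768 495/4768 1021/4768 1449/4768

Derivation:
The stationary distribution satisfies pi = pi * P, i.e.:
  pi_P = 1/20*pi_P + 1/5*pi_Q + 1/10*pi_R + 1/20*pi_S + 3/20*pi_T
  pi_Q = 1/10*pi_P + 2/5*pi_Q + 1/4*pi_R + 1/4*pi_S + 1/5*pi_T
  pi_R = 1/20*pi_P + 1/10*pi_Q + 1/20*pi_R + 1/10*pi_S + 3/20*pi_T
  pi_S = 1/10*pi_P + 1/4*pi_Q + 1/10*pi_R + 1/10*pi_S + 7/20*pi_T
  pi_T = 7/10*pi_P + 1/20*pi_Q + 1/2*pi_R + 1/2*pi_S + 3/20*pi_T
with normalization: pi_P + pi_Q + pi_R + pi_S + pi_T = 1.

Using the first 4 balance equations plus normalization, the linear system A*pi = b is:
  [-19/20, 1/5, 1/10, 1/20, 3/20] . pi = 0
  [1/10, -3/5, 1/4, 1/4, 1/5] . pi = 0
  [1/20, 1/10, -19/20, 1/10, 3/20] . pi = 0
  [1/10, 1/4, 1/10, -9/10, 7/20] . pi = 0
  [1, 1, 1, 1, 1] . pi = 1

Solving yields:
  pi_P = 295/2384
  pi_Q = 1213/4768
  pi_R = 495/4768
  pi_S = 1021/4768
  pi_T = 1449/4768

Verification (pi * P):
  295/2384*1/20 + 1213/4768*1/5 + 495/4768*1/10 + 1021/4768*1/20 + 1449/4768*3/20 = 295/2384 = pi_P  (ok)
  295/2384*1/10 + 1213/4768*2/5 + 495/4768*1/4 + 1021/4768*1/4 + 1449/4768*1/5 = 1213/4768 = pi_Q  (ok)
  295/2384*1/20 + 1213/4768*1/10 + 495/4768*1/20 + 1021/4768*1/10 + 1449/4768*3/20 = 495/4768 = pi_R  (ok)
  295/2384*1/10 + 1213/4768*1/4 + 495/4768*1/10 + 1021/4768*1/10 + 1449/4768*7/20 = 1021/4768 = pi_S  (ok)
  295/2384*7/10 + 1213/4768*1/20 + 495/4768*1/2 + 1021/4768*1/2 + 1449/4768*3/20 = 1449/4768 = pi_T  (ok)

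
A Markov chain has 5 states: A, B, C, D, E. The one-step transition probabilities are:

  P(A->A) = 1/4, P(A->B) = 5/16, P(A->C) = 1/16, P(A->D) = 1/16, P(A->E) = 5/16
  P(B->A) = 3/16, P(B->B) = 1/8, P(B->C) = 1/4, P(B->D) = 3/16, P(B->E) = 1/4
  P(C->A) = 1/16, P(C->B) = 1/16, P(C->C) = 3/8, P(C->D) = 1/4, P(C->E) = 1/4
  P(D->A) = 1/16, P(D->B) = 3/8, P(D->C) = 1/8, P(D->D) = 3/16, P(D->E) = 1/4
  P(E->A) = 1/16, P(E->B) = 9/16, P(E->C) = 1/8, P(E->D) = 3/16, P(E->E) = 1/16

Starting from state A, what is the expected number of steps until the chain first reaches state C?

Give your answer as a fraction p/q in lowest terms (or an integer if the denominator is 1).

Let h_i = expected steps to first reach C from state i.
Boundary: h_C = 0.
First-step equations for the other states:
  h_A = 1 + 1/4*h_A + 5/16*h_B + 1/16*h_C + 1/16*h_D + 5/16*h_E
  h_B = 1 + 3/16*h_A + 1/8*h_B + 1/4*h_C + 3/16*h_D + 1/4*h_E
  h_D = 1 + 1/16*h_A + 3/8*h_B + 1/8*h_C + 3/16*h_D + 1/4*h_E
  h_E = 1 + 1/16*h_A + 9/16*h_B + 1/8*h_C + 3/16*h_D + 1/16*h_E

Substituting h_C = 0 and rearranging gives the linear system (I - Q) h = 1:
  [3/4, -5/16, -1/16, -5/16] . (h_A, h_B, h_D, h_E) = 1
  [-3/16, 7/8, -3/16, -1/4] . (h_A, h_B, h_D, h_E) = 1
  [-1/16, -3/8, 13/16, -1/4] . (h_A, h_B, h_D, h_E) = 1
  [-1/16, -9/16, -3/16, 15/16] . (h_A, h_B, h_D, h_E) = 1

Solving yields:
  h_A = 21536/3139
  h_B = 18064/3139
  h_D = 19888/3139
  h_E = 19600/3139

Starting state is A, so the expected hitting time is h_A = 21536/3139.

Answer: 21536/3139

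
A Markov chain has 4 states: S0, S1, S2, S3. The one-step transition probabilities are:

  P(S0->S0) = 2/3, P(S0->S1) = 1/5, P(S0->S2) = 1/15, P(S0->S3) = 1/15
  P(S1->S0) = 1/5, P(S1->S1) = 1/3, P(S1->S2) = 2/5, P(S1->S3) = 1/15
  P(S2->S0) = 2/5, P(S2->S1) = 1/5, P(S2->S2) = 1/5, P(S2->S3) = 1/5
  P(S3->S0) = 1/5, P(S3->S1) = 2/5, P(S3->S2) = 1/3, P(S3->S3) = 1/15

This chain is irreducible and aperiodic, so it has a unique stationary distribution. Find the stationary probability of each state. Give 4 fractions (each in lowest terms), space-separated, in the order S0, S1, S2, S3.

Answer: 1083/2401 606/2401 487/2401 225/2401

Derivation:
The stationary distribution satisfies pi = pi * P, i.e.:
  pi_S0 = 2/3*pi_S0 + 1/5*pi_S1 + 2/5*pi_S2 + 1/5*pi_S3
  pi_S1 = 1/5*pi_S0 + 1/3*pi_S1 + 1/5*pi_S2 + 2/5*pi_S3
  pi_S2 = 1/15*pi_S0 + 2/5*pi_S1 + 1/5*pi_S2 + 1/3*pi_S3
  pi_S3 = 1/15*pi_S0 + 1/15*pi_S1 + 1/5*pi_S2 + 1/15*pi_S3
with normalization: pi_S0 + pi_S1 + pi_S2 + pi_S3 = 1.

Using the first 3 balance equations plus normalization, the linear system A*pi = b is:
  [-1/3, 1/5, 2/5, 1/5] . pi = 0
  [1/5, -2/3, 1/5, 2/5] . pi = 0
  [1/15, 2/5, -4/5, 1/3] . pi = 0
  [1, 1, 1, 1] . pi = 1

Solving yields:
  pi_S0 = 1083/2401
  pi_S1 = 606/2401
  pi_S2 = 487/2401
  pi_S3 = 225/2401

Verification (pi * P):
  1083/2401*2/3 + 606/2401*1/5 + 487/2401*2/5 + 225/2401*1/5 = 1083/2401 = pi_S0  (ok)
  1083/2401*1/5 + 606/2401*1/3 + 487/2401*1/5 + 225/2401*2/5 = 606/2401 = pi_S1  (ok)
  1083/2401*1/15 + 606/2401*2/5 + 487/2401*1/5 + 225/2401*1/3 = 487/2401 = pi_S2  (ok)
  1083/2401*1/15 + 606/2401*1/15 + 487/2401*1/5 + 225/2401*1/15 = 225/2401 = pi_S3  (ok)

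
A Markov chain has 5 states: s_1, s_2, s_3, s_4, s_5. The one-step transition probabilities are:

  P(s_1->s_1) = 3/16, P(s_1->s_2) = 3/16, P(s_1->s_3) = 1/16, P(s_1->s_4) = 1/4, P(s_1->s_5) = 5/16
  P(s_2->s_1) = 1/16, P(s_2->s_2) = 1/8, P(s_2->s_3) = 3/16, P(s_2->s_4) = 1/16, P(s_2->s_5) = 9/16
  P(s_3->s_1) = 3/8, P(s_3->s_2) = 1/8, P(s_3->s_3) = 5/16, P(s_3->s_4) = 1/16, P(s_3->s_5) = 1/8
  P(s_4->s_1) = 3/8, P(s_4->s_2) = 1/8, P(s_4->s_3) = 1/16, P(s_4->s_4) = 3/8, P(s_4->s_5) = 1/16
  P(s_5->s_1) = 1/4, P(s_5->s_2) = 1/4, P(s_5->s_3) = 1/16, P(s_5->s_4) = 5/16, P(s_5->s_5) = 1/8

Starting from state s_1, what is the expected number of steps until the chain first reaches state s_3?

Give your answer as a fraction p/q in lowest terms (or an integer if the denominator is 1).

Let h_i = expected steps to first reach s_3 from state i.
Boundary: h_s_3 = 0.
First-step equations for the other states:
  h_s_1 = 1 + 3/16*h_s_1 + 3/16*h_s_2 + 1/16*h_s_3 + 1/4*h_s_4 + 5/16*h_s_5
  h_s_2 = 1 + 1/16*h_s_1 + 1/8*h_s_2 + 3/16*h_s_3 + 1/16*h_s_4 + 9/16*h_s_5
  h_s_4 = 1 + 3/8*h_s_1 + 1/8*h_s_2 + 1/16*h_s_3 + 3/8*h_s_4 + 1/16*h_s_5
  h_s_5 = 1 + 1/4*h_s_1 + 1/4*h_s_2 + 1/16*h_s_3 + 5/16*h_s_4 + 1/8*h_s_5

Substituting h_s_3 = 0 and rearranging gives the linear system (I - Q) h = 1:
  [13/16, -3/16, -1/4, -5/16] . (h_s_1, h_s_2, h_s_4, h_s_5) = 1
  [-1/16, 7/8, -1/16, -9/16] . (h_s_1, h_s_2, h_s_4, h_s_5) = 1
  [-3/8, -1/8, 5/8, -1/16] . (h_s_1, h_s_2, h_s_4, h_s_5) = 1
  [-1/4, -1/4, -5/16, 7/8] . (h_s_1, h_s_2, h_s_4, h_s_5) = 1

Solving yields:
  h_s_1 = 71504/6035
  h_s_2 = 62864/6035
  h_s_4 = 14448/1207
  h_s_5 = 71088/6035

Starting state is s_1, so the expected hitting time is h_s_1 = 71504/6035.

Answer: 71504/6035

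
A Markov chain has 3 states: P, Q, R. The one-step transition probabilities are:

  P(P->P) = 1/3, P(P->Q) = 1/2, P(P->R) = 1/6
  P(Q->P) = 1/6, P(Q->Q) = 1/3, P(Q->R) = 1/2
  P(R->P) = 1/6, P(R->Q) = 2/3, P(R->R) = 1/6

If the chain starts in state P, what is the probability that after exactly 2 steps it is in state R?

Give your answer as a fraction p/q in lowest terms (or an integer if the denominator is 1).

Answer: 1/3

Derivation:
Computing P^2 by repeated multiplication:
P^1 =
  P: [1/3, 1/2, 1/6]
  Q: [1/6, 1/3, 1/2]
  R: [1/6, 2/3, 1/6]
P^2 =
  P: [2/9, 4/9, 1/3]
  Q: [7/36, 19/36, 5/18]
  R: [7/36, 5/12, 7/18]

(P^2)[P -> R] = 1/3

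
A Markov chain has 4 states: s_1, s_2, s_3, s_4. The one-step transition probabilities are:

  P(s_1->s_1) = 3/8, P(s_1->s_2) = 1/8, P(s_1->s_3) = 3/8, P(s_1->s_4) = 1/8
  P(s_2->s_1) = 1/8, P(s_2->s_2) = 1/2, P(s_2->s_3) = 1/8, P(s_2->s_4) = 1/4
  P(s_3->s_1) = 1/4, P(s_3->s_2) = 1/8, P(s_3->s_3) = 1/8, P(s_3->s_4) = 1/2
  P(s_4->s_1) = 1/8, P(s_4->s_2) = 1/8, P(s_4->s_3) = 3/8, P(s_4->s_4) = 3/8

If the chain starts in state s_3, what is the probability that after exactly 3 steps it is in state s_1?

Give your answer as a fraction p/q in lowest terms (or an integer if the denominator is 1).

Answer: 55/256

Derivation:
Computing P^3 by repeated multiplication:
P^1 =
  s_1: [3/8, 1/8, 3/8, 1/8]
  s_2: [1/8, 1/2, 1/8, 1/4]
  s_3: [1/4, 1/8, 1/8, 1/2]
  s_4: [1/8, 1/8, 3/8, 3/8]
P^2 =
  s_1: [17/64, 11/64, 1/4, 5/16]
  s_2: [11/64, 5/16, 7/32, 19/64]
  s_3: [13/64, 11/64, 5/16, 5/16]
  s_4: [13/64, 11/64, 1/4, 3/8]
P^3 =
  s_1: [57/256, 97/512, 69/256, 163/512]
  s_2: [25/128, 31/128, 31/128, 41/128]
  s_3: [55/256, 97/512, 65/256, 175/512]
  s_4: [53/256, 97/512, 69/256, 171/512]

(P^3)[s_3 -> s_1] = 55/256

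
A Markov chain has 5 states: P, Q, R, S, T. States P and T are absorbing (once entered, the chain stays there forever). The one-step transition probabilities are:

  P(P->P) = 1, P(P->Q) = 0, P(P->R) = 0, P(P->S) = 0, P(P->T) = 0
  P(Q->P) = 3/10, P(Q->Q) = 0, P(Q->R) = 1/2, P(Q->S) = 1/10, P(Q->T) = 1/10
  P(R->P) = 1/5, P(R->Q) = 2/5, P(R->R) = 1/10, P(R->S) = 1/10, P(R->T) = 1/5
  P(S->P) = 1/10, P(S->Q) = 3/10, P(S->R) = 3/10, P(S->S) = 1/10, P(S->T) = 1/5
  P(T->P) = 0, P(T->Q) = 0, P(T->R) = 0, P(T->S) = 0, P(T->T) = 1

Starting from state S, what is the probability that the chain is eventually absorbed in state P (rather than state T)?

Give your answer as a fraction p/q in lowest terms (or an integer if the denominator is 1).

Answer: 277/546

Derivation:
Let a_i = P(absorbed in P | start in state i).
Boundary conditions: a_P = 1, a_T = 0.
For each transient state i, a_i = sum_j P(i->j) * a_j:
  a_Q = 3/10*a_P + 0*a_Q + 1/2*a_R + 1/10*a_S + 1/10*a_T
  a_R = 1/5*a_P + 2/5*a_Q + 1/10*a_R + 1/10*a_S + 1/5*a_T
  a_S = 1/10*a_P + 3/10*a_Q + 3/10*a_R + 1/10*a_S + 1/5*a_T

Substituting a_P = 1 and a_T = 0, rearrange to (I - Q) a = r where r[i] = P(i -> P):
  [1, -1/2, -1/10] . (a_Q, a_R, a_S) = 3/10
  [-2/5, 9/10, -1/10] . (a_Q, a_R, a_S) = 1/5
  [-3/10, -3/10, 9/10] . (a_Q, a_R, a_S) = 1/10

Solving yields:
  a_Q = 172/273
  a_R = 305/546
  a_S = 277/546

Starting state is S, so the absorption probability is a_S = 277/546.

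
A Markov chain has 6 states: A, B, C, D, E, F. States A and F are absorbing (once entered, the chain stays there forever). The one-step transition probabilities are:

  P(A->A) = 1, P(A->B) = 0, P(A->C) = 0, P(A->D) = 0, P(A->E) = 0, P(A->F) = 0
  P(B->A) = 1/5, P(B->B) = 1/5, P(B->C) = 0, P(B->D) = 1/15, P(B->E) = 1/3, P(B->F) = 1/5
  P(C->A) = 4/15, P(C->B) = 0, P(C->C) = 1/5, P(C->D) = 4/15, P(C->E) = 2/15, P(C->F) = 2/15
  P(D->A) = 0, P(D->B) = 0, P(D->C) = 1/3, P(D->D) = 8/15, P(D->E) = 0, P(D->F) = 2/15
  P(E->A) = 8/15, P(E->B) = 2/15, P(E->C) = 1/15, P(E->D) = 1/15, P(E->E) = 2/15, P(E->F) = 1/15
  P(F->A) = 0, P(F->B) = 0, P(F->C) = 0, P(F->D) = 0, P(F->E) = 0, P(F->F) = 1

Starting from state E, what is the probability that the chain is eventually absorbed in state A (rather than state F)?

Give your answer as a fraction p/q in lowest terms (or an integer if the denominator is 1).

Let a_i = P(absorbed in A | start in state i).
Boundary conditions: a_A = 1, a_F = 0.
For each transient state i, a_i = sum_j P(i->j) * a_j:
  a_B = 1/5*a_A + 1/5*a_B + 0*a_C + 1/15*a_D + 1/3*a_E + 1/5*a_F
  a_C = 4/15*a_A + 0*a_B + 1/5*a_C + 4/15*a_D + 2/15*a_E + 2/15*a_F
  a_D = 0*a_A + 0*a_B + 1/3*a_C + 8/15*a_D + 0*a_E + 2/15*a_F
  a_E = 8/15*a_A + 2/15*a_B + 1/15*a_C + 1/15*a_D + 2/15*a_E + 1/15*a_F

Substituting a_A = 1 and a_F = 0, rearrange to (I - Q) a = r where r[i] = P(i -> A):
  [4/5, 0, -1/15, -1/3] . (a_B, a_C, a_D, a_E) = 1/5
  [0, 4/5, -4/15, -2/15] . (a_B, a_C, a_D, a_E) = 4/15
  [0, -1/3, 7/15, 0] . (a_B, a_C, a_D, a_E) = 0
  [-2/15, -1/15, -1/15, 13/15] . (a_B, a_C, a_D, a_E) = 8/15

Solving yields:
  a_B = 1391/2259
  a_C = 1379/2259
  a_D = 985/2259
  a_E = 1786/2259

Starting state is E, so the absorption probability is a_E = 1786/2259.

Answer: 1786/2259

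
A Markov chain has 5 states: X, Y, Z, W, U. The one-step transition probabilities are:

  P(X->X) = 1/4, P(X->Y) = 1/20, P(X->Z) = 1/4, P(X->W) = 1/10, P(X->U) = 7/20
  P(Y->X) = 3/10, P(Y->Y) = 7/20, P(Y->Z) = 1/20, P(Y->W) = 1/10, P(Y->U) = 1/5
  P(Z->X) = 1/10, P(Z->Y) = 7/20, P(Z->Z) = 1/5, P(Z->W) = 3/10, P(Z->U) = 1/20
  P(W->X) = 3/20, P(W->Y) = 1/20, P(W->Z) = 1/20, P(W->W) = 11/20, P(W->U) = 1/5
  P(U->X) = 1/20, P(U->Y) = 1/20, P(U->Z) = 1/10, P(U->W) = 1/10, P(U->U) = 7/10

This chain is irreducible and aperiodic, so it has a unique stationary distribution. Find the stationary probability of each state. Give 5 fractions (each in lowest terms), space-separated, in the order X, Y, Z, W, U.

Answer: 6021/44516 5365/44516 5099/44516 2487/11129 18083/44516

Derivation:
The stationary distribution satisfies pi = pi * P, i.e.:
  pi_X = 1/4*pi_X + 3/10*pi_Y + 1/10*pi_Z + 3/20*pi_W + 1/20*pi_U
  pi_Y = 1/20*pi_X + 7/20*pi_Y + 7/20*pi_Z + 1/20*pi_W + 1/20*pi_U
  pi_Z = 1/4*pi_X + 1/20*pi_Y + 1/5*pi_Z + 1/20*pi_W + 1/10*pi_U
  pi_W = 1/10*pi_X + 1/10*pi_Y + 3/10*pi_Z + 11/20*pi_W + 1/10*pi_U
  pi_U = 7/20*pi_X + 1/5*pi_Y + 1/20*pi_Z + 1/5*pi_W + 7/10*pi_U
with normalization: pi_X + pi_Y + pi_Z + pi_W + pi_U = 1.

Using the first 4 balance equations plus normalization, the linear system A*pi = b is:
  [-3/4, 3/10, 1/10, 3/20, 1/20] . pi = 0
  [1/20, -13/20, 7/20, 1/20, 1/20] . pi = 0
  [1/4, 1/20, -4/5, 1/20, 1/10] . pi = 0
  [1/10, 1/10, 3/10, -9/20, 1/10] . pi = 0
  [1, 1, 1, 1, 1] . pi = 1

Solving yields:
  pi_X = 6021/44516
  pi_Y = 5365/44516
  pi_Z = 5099/44516
  pi_W = 2487/11129
  pi_U = 18083/44516

Verification (pi * P):
  6021/44516*1/4 + 5365/44516*3/10 + 5099/44516*1/10 + 2487/11129*3/20 + 18083/44516*1/20 = 6021/44516 = pi_X  (ok)
  6021/44516*1/20 + 5365/44516*7/20 + 5099/44516*7/20 + 2487/11129*1/20 + 18083/44516*1/20 = 5365/44516 = pi_Y  (ok)
  6021/44516*1/4 + 5365/44516*1/20 + 5099/44516*1/5 + 2487/11129*1/20 + 18083/44516*1/10 = 5099/44516 = pi_Z  (ok)
  6021/44516*1/10 + 5365/44516*1/10 + 5099/44516*3/10 + 2487/11129*11/20 + 18083/44516*1/10 = 2487/11129 = pi_W  (ok)
  6021/44516*7/20 + 5365/44516*1/5 + 5099/44516*1/20 + 2487/11129*1/5 + 18083/44516*7/10 = 18083/44516 = pi_U  (ok)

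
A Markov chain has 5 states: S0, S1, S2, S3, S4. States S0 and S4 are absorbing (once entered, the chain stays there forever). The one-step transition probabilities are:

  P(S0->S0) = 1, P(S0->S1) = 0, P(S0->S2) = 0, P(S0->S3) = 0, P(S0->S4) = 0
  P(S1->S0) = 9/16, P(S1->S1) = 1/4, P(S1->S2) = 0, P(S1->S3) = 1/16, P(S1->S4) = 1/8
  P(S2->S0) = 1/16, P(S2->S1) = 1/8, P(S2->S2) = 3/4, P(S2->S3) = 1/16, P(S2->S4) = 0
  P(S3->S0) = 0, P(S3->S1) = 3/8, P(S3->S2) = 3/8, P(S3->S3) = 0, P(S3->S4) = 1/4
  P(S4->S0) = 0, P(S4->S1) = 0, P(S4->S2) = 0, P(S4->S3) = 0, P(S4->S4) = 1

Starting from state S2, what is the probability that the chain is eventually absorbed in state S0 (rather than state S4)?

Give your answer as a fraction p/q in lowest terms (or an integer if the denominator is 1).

Let a_i = P(absorbed in S0 | start in state i).
Boundary conditions: a_S0 = 1, a_S4 = 0.
For each transient state i, a_i = sum_j P(i->j) * a_j:
  a_S1 = 9/16*a_S0 + 1/4*a_S1 + 0*a_S2 + 1/16*a_S3 + 1/8*a_S4
  a_S2 = 1/16*a_S0 + 1/8*a_S1 + 3/4*a_S2 + 1/16*a_S3 + 0*a_S4
  a_S3 = 0*a_S0 + 3/8*a_S1 + 3/8*a_S2 + 0*a_S3 + 1/4*a_S4

Substituting a_S0 = 1 and a_S4 = 0, rearrange to (I - Q) a = r where r[i] = P(i -> S0):
  [3/4, 0, -1/16] . (a_S1, a_S2, a_S3) = 9/16
  [-1/8, 1/4, -1/16] . (a_S1, a_S2, a_S3) = 1/16
  [-3/8, -3/8, 1] . (a_S1, a_S2, a_S3) = 0

Solving yields:
  a_S1 = 4/5
  a_S2 = 4/5
  a_S3 = 3/5

Starting state is S2, so the absorption probability is a_S2 = 4/5.

Answer: 4/5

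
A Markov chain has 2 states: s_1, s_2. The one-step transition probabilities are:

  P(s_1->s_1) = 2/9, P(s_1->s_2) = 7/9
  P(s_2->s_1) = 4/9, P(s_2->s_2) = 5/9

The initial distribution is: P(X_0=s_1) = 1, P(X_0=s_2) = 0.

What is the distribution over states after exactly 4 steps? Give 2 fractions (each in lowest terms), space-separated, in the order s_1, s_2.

Propagating the distribution step by step (d_{t+1} = d_t * P):
d_0 = (s_1=1, s_2=0)
  d_1[s_1] = 1*2/9 + 0*4/9 = 2/9
  d_1[s_2] = 1*7/9 + 0*5/9 = 7/9
d_1 = (s_1=2/9, s_2=7/9)
  d_2[s_1] = 2/9*2/9 + 7/9*4/9 = 32/81
  d_2[s_2] = 2/9*7/9 + 7/9*5/9 = 49/81
d_2 = (s_1=32/81, s_2=49/81)
  d_3[s_1] = 32/81*2/9 + 49/81*4/9 = 260/729
  d_3[s_2] = 32/81*7/9 + 49/81*5/9 = 469/729
d_3 = (s_1=260/729, s_2=469/729)
  d_4[s_1] = 260/729*2/9 + 469/729*4/9 = 2396/6561
  d_4[s_2] = 260/729*7/9 + 469/729*5/9 = 4165/6561
d_4 = (s_1=2396/6561, s_2=4165/6561)

Answer: 2396/6561 4165/6561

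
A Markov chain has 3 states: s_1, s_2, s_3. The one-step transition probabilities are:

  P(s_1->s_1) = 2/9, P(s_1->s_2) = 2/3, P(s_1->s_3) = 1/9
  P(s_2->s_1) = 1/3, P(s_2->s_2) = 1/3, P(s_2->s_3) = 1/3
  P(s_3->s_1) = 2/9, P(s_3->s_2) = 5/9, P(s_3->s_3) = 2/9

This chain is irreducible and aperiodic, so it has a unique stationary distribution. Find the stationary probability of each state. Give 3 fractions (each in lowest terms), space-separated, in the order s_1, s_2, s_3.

Answer: 27/98 47/98 12/49

Derivation:
The stationary distribution satisfies pi = pi * P, i.e.:
  pi_s_1 = 2/9*pi_s_1 + 1/3*pi_s_2 + 2/9*pi_s_3
  pi_s_2 = 2/3*pi_s_1 + 1/3*pi_s_2 + 5/9*pi_s_3
  pi_s_3 = 1/9*pi_s_1 + 1/3*pi_s_2 + 2/9*pi_s_3
with normalization: pi_s_1 + pi_s_2 + pi_s_3 = 1.

Using the first 2 balance equations plus normalization, the linear system A*pi = b is:
  [-7/9, 1/3, 2/9] . pi = 0
  [2/3, -2/3, 5/9] . pi = 0
  [1, 1, 1] . pi = 1

Solving yields:
  pi_s_1 = 27/98
  pi_s_2 = 47/98
  pi_s_3 = 12/49

Verification (pi * P):
  27/98*2/9 + 47/98*1/3 + 12/49*2/9 = 27/98 = pi_s_1  (ok)
  27/98*2/3 + 47/98*1/3 + 12/49*5/9 = 47/98 = pi_s_2  (ok)
  27/98*1/9 + 47/98*1/3 + 12/49*2/9 = 12/49 = pi_s_3  (ok)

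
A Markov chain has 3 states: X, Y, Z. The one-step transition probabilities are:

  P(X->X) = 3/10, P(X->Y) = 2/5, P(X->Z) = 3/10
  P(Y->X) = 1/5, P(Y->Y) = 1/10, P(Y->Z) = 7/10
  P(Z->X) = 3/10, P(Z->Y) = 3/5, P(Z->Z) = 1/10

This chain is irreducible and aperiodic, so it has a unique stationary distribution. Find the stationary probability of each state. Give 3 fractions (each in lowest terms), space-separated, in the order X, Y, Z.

Answer: 39/148 27/74 55/148

Derivation:
The stationary distribution satisfies pi = pi * P, i.e.:
  pi_X = 3/10*pi_X + 1/5*pi_Y + 3/10*pi_Z
  pi_Y = 2/5*pi_X + 1/10*pi_Y + 3/5*pi_Z
  pi_Z = 3/10*pi_X + 7/10*pi_Y + 1/10*pi_Z
with normalization: pi_X + pi_Y + pi_Z = 1.

Using the first 2 balance equations plus normalization, the linear system A*pi = b is:
  [-7/10, 1/5, 3/10] . pi = 0
  [2/5, -9/10, 3/5] . pi = 0
  [1, 1, 1] . pi = 1

Solving yields:
  pi_X = 39/148
  pi_Y = 27/74
  pi_Z = 55/148

Verification (pi * P):
  39/148*3/10 + 27/74*1/5 + 55/148*3/10 = 39/148 = pi_X  (ok)
  39/148*2/5 + 27/74*1/10 + 55/148*3/5 = 27/74 = pi_Y  (ok)
  39/148*3/10 + 27/74*7/10 + 55/148*1/10 = 55/148 = pi_Z  (ok)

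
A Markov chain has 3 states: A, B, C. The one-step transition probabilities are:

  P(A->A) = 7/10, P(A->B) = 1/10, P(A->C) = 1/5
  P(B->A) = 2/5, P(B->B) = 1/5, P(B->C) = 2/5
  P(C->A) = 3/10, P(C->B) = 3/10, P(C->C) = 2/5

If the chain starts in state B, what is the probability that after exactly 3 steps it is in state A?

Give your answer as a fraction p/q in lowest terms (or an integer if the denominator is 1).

Answer: 64/125

Derivation:
Computing P^3 by repeated multiplication:
P^1 =
  A: [7/10, 1/10, 1/5]
  B: [2/5, 1/5, 2/5]
  C: [3/10, 3/10, 2/5]
P^2 =
  A: [59/100, 3/20, 13/50]
  B: [12/25, 1/5, 8/25]
  C: [9/20, 21/100, 17/50]
P^3 =
  A: [551/1000, 167/1000, 141/500]
  B: [64/125, 23/125, 38/125]
  C: [501/1000, 189/1000, 31/100]

(P^3)[B -> A] = 64/125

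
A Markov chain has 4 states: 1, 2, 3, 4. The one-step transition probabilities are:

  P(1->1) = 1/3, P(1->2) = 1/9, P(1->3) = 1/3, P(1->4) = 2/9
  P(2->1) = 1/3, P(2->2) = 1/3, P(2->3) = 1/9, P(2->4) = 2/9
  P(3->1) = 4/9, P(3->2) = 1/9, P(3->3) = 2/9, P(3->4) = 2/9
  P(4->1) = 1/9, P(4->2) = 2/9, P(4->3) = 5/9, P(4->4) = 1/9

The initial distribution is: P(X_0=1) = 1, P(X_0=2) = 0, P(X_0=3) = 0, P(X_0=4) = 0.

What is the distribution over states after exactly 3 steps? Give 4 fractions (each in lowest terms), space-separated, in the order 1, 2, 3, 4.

Answer: 79/243 41/243 223/729 146/729

Derivation:
Propagating the distribution step by step (d_{t+1} = d_t * P):
d_0 = (1=1, 2=0, 3=0, 4=0)
  d_1[1] = 1*1/3 + 0*1/3 + 0*4/9 + 0*1/9 = 1/3
  d_1[2] = 1*1/9 + 0*1/3 + 0*1/9 + 0*2/9 = 1/9
  d_1[3] = 1*1/3 + 0*1/9 + 0*2/9 + 0*5/9 = 1/3
  d_1[4] = 1*2/9 + 0*2/9 + 0*2/9 + 0*1/9 = 2/9
d_1 = (1=1/3, 2=1/9, 3=1/3, 4=2/9)
  d_2[1] = 1/3*1/3 + 1/9*1/3 + 1/3*4/9 + 2/9*1/9 = 26/81
  d_2[2] = 1/3*1/9 + 1/9*1/3 + 1/3*1/9 + 2/9*2/9 = 13/81
  d_2[3] = 1/3*1/3 + 1/9*1/9 + 1/3*2/9 + 2/9*5/9 = 26/81
  d_2[4] = 1/3*2/9 + 1/9*2/9 + 1/3*2/9 + 2/9*1/9 = 16/81
d_2 = (1=26/81, 2=13/81, 3=26/81, 4=16/81)
  d_3[1] = 26/81*1/3 + 13/81*1/3 + 26/81*4/9 + 16/81*1/9 = 79/243
  d_3[2] = 26/81*1/9 + 13/81*1/3 + 26/81*1/9 + 16/81*2/9 = 41/243
  d_3[3] = 26/81*1/3 + 13/81*1/9 + 26/81*2/9 + 16/81*5/9 = 223/729
  d_3[4] = 26/81*2/9 + 13/81*2/9 + 26/81*2/9 + 16/81*1/9 = 146/729
d_3 = (1=79/243, 2=41/243, 3=223/729, 4=146/729)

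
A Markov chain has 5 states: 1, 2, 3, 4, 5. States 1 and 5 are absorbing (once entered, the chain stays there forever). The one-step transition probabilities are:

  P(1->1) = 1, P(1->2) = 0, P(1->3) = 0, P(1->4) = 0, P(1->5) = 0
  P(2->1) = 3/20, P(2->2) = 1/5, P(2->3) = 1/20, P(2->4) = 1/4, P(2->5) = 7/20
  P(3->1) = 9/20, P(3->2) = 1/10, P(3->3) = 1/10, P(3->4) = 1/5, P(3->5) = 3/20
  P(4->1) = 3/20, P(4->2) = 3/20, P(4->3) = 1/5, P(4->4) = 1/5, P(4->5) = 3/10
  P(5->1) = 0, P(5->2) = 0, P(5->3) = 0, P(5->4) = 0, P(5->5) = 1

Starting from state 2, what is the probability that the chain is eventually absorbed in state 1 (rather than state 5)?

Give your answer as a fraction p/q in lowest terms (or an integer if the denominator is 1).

Let a_i = P(absorbed in 1 | start in state i).
Boundary conditions: a_1 = 1, a_5 = 0.
For each transient state i, a_i = sum_j P(i->j) * a_j:
  a_2 = 3/20*a_1 + 1/5*a_2 + 1/20*a_3 + 1/4*a_4 + 7/20*a_5
  a_3 = 9/20*a_1 + 1/10*a_2 + 1/10*a_3 + 1/5*a_4 + 3/20*a_5
  a_4 = 3/20*a_1 + 3/20*a_2 + 1/5*a_3 + 1/5*a_4 + 3/10*a_5

Substituting a_1 = 1 and a_5 = 0, rearrange to (I - Q) a = r where r[i] = P(i -> 1):
  [4/5, -1/20, -1/4] . (a_2, a_3, a_4) = 3/20
  [-1/10, 9/10, -1/5] . (a_2, a_3, a_4) = 9/20
  [-3/20, -1/5, 4/5] . (a_2, a_3, a_4) = 3/20

Solving yields:
  a_2 = 711/1999
  a_3 = 2523/3998
  a_4 = 1647/3998

Starting state is 2, so the absorption probability is a_2 = 711/1999.

Answer: 711/1999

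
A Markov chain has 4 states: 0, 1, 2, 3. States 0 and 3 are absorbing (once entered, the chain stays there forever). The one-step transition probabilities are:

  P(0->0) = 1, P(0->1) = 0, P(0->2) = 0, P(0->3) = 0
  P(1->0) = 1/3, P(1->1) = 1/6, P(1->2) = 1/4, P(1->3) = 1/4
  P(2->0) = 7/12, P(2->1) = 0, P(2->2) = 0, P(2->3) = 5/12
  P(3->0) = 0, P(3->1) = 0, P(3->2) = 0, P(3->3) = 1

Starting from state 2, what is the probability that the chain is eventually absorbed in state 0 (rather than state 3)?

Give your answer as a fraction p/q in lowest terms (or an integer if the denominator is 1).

Let a_i = P(absorbed in 0 | start in state i).
Boundary conditions: a_0 = 1, a_3 = 0.
For each transient state i, a_i = sum_j P(i->j) * a_j:
  a_1 = 1/3*a_0 + 1/6*a_1 + 1/4*a_2 + 1/4*a_3
  a_2 = 7/12*a_0 + 0*a_1 + 0*a_2 + 5/12*a_3

Substituting a_0 = 1 and a_3 = 0, rearrange to (I - Q) a = r where r[i] = P(i -> 0):
  [5/6, -1/4] . (a_1, a_2) = 1/3
  [0, 1] . (a_1, a_2) = 7/12

Solving yields:
  a_1 = 23/40
  a_2 = 7/12

Starting state is 2, so the absorption probability is a_2 = 7/12.

Answer: 7/12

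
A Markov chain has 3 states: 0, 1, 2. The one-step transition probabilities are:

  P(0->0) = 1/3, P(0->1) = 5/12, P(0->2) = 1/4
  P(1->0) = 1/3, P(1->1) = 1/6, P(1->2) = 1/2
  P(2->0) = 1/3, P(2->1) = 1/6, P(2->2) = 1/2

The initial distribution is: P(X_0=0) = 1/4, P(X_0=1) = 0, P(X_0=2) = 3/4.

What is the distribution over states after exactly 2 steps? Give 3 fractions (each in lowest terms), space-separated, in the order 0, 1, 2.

Answer: 1/3 1/4 5/12

Derivation:
Propagating the distribution step by step (d_{t+1} = d_t * P):
d_0 = (0=1/4, 1=0, 2=3/4)
  d_1[0] = 1/4*1/3 + 0*1/3 + 3/4*1/3 = 1/3
  d_1[1] = 1/4*5/12 + 0*1/6 + 3/4*1/6 = 11/48
  d_1[2] = 1/4*1/4 + 0*1/2 + 3/4*1/2 = 7/16
d_1 = (0=1/3, 1=11/48, 2=7/16)
  d_2[0] = 1/3*1/3 + 11/48*1/3 + 7/16*1/3 = 1/3
  d_2[1] = 1/3*5/12 + 11/48*1/6 + 7/16*1/6 = 1/4
  d_2[2] = 1/3*1/4 + 11/48*1/2 + 7/16*1/2 = 5/12
d_2 = (0=1/3, 1=1/4, 2=5/12)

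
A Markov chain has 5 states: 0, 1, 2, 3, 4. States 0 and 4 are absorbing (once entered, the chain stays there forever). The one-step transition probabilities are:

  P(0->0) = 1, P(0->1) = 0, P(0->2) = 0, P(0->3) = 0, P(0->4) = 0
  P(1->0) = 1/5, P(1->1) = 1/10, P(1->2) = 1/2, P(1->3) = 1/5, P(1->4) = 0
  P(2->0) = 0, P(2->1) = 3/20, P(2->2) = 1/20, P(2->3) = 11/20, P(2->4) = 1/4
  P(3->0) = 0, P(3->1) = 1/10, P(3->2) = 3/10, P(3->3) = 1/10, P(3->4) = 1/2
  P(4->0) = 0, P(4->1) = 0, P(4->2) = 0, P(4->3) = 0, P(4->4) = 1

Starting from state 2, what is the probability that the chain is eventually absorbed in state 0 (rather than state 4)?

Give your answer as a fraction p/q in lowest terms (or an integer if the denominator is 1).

Answer: 19/249

Derivation:
Let a_i = P(absorbed in 0 | start in state i).
Boundary conditions: a_0 = 1, a_4 = 0.
For each transient state i, a_i = sum_j P(i->j) * a_j:
  a_1 = 1/5*a_0 + 1/10*a_1 + 1/2*a_2 + 1/5*a_3 + 0*a_4
  a_2 = 0*a_0 + 3/20*a_1 + 1/20*a_2 + 11/20*a_3 + 1/4*a_4
  a_3 = 0*a_0 + 1/10*a_1 + 3/10*a_2 + 1/10*a_3 + 1/2*a_4

Substituting a_0 = 1 and a_4 = 0, rearrange to (I - Q) a = r where r[i] = P(i -> 0):
  [9/10, -1/2, -1/5] . (a_1, a_2, a_3) = 1/5
  [-3/20, 19/20, -11/20] . (a_1, a_2, a_3) = 0
  [-1/10, -3/10, 9/10] . (a_1, a_2, a_3) = 0

Solving yields:
  a_1 = 23/83
  a_2 = 19/249
  a_3 = 14/249

Starting state is 2, so the absorption probability is a_2 = 19/249.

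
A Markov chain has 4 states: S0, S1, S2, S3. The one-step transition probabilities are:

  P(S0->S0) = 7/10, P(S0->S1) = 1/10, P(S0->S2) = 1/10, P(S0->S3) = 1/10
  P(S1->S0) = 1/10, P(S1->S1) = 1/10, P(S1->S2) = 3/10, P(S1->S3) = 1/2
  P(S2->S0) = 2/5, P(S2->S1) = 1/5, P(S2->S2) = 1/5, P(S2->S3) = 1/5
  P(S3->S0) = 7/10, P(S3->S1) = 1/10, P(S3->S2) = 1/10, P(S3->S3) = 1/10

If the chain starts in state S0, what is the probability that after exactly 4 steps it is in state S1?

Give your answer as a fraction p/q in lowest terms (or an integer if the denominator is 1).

Answer: 227/2000

Derivation:
Computing P^4 by repeated multiplication:
P^1 =
  S0: [7/10, 1/10, 1/10, 1/10]
  S1: [1/10, 1/10, 3/10, 1/2]
  S2: [2/5, 1/5, 1/5, 1/5]
  S3: [7/10, 1/10, 1/10, 1/10]
P^2 =
  S0: [61/100, 11/100, 13/100, 3/20]
  S1: [11/20, 13/100, 3/20, 17/100]
  S2: [13/25, 3/25, 4/25, 1/5]
  S3: [61/100, 11/100, 13/100, 3/20]
P^3 =
  S0: [119/200, 113/1000, 27/200, 157/1000]
  S1: [577/1000, 23/200, 141/1000, 167/1000]
  S2: [29/50, 29/250, 7/50, 41/250]
  S3: [119/200, 113/1000, 27/200, 157/1000]
P^4 =
  S0: [5917/10000, 227/2000, 1361/10000, 1587/10000]
  S1: [5887/10000, 1141/10000, 1371/10000, 1601/10000]
  S2: [1471/2500, 57/500, 343/2500, 401/2500]
  S3: [5917/10000, 227/2000, 1361/10000, 1587/10000]

(P^4)[S0 -> S1] = 227/2000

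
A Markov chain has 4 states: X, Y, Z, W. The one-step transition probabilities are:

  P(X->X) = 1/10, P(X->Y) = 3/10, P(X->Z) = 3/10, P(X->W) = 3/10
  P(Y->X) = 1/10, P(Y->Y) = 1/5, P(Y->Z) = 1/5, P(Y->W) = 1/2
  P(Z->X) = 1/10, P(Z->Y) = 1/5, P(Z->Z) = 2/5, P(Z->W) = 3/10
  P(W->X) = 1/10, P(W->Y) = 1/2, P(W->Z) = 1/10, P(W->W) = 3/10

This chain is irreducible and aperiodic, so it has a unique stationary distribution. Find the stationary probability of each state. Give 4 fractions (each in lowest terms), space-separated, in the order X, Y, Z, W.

Answer: 1/10 15/47 51/235 171/470

Derivation:
The stationary distribution satisfies pi = pi * P, i.e.:
  pi_X = 1/10*pi_X + 1/10*pi_Y + 1/10*pi_Z + 1/10*pi_W
  pi_Y = 3/10*pi_X + 1/5*pi_Y + 1/5*pi_Z + 1/2*pi_W
  pi_Z = 3/10*pi_X + 1/5*pi_Y + 2/5*pi_Z + 1/10*pi_W
  pi_W = 3/10*pi_X + 1/2*pi_Y + 3/10*pi_Z + 3/10*pi_W
with normalization: pi_X + pi_Y + pi_Z + pi_W = 1.

Using the first 3 balance equations plus normalization, the linear system A*pi = b is:
  [-9/10, 1/10, 1/10, 1/10] . pi = 0
  [3/10, -4/5, 1/5, 1/2] . pi = 0
  [3/10, 1/5, -3/5, 1/10] . pi = 0
  [1, 1, 1, 1] . pi = 1

Solving yields:
  pi_X = 1/10
  pi_Y = 15/47
  pi_Z = 51/235
  pi_W = 171/470

Verification (pi * P):
  1/10*1/10 + 15/47*1/10 + 51/235*1/10 + 171/470*1/10 = 1/10 = pi_X  (ok)
  1/10*3/10 + 15/47*1/5 + 51/235*1/5 + 171/470*1/2 = 15/47 = pi_Y  (ok)
  1/10*3/10 + 15/47*1/5 + 51/235*2/5 + 171/470*1/10 = 51/235 = pi_Z  (ok)
  1/10*3/10 + 15/47*1/2 + 51/235*3/10 + 171/470*3/10 = 171/470 = pi_W  (ok)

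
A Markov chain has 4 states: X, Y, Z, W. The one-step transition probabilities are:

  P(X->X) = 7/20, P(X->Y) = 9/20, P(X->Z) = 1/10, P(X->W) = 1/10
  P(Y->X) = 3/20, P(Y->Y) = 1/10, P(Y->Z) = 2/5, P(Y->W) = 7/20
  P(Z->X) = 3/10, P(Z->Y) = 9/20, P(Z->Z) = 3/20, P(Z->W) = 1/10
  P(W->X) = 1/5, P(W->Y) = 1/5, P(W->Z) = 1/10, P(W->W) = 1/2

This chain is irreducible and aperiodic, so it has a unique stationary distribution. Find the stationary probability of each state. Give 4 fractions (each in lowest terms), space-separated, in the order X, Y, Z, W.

Answer: 1602/6631 98/349 1286/6631 99/349

Derivation:
The stationary distribution satisfies pi = pi * P, i.e.:
  pi_X = 7/20*pi_X + 3/20*pi_Y + 3/10*pi_Z + 1/5*pi_W
  pi_Y = 9/20*pi_X + 1/10*pi_Y + 9/20*pi_Z + 1/5*pi_W
  pi_Z = 1/10*pi_X + 2/5*pi_Y + 3/20*pi_Z + 1/10*pi_W
  pi_W = 1/10*pi_X + 7/20*pi_Y + 1/10*pi_Z + 1/2*pi_W
with normalization: pi_X + pi_Y + pi_Z + pi_W = 1.

Using the first 3 balance equations plus normalization, the linear system A*pi = b is:
  [-13/20, 3/20, 3/10, 1/5] . pi = 0
  [9/20, -9/10, 9/20, 1/5] . pi = 0
  [1/10, 2/5, -17/20, 1/10] . pi = 0
  [1, 1, 1, 1] . pi = 1

Solving yields:
  pi_X = 1602/6631
  pi_Y = 98/349
  pi_Z = 1286/6631
  pi_W = 99/349

Verification (pi * P):
  1602/6631*7/20 + 98/349*3/20 + 1286/6631*3/10 + 99/349*1/5 = 1602/6631 = pi_X  (ok)
  1602/6631*9/20 + 98/349*1/10 + 1286/6631*9/20 + 99/349*1/5 = 98/349 = pi_Y  (ok)
  1602/6631*1/10 + 98/349*2/5 + 1286/6631*3/20 + 99/349*1/10 = 1286/6631 = pi_Z  (ok)
  1602/6631*1/10 + 98/349*7/20 + 1286/6631*1/10 + 99/349*1/2 = 99/349 = pi_W  (ok)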